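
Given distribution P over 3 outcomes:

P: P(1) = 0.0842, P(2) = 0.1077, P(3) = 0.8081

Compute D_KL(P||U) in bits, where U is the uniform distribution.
0.6897 bits

U(i) = 1/3 for all i

D_KL(P||U) = Σ P(x) log₂(P(x) / (1/3))
           = Σ P(x) log₂(P(x)) + log₂(3)
           = log₂(3) - H(P)

H(P) = -Σ P(x) log₂(P(x)):
  -P(1)·log₂(P(1)) = -(0.0842)·log₂(0.0842) = 0.30060
  -P(2)·log₂(P(2)) = -(0.1077)·log₂(0.1077) = 0.34625
  -P(3)·log₂(P(3)) = -(0.8081)·log₂(0.8081) = 0.24841
H(P) = 0.30060 + 0.34625 + 0.24841 = 0.89526 bits

log₂(3) = 1.58496 bits

D_KL(P||U) = 1.58496 - 0.89526 = 0.68970 ≈ 0.6897 bits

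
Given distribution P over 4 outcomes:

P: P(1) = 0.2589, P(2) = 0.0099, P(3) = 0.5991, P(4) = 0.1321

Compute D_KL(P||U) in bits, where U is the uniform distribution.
0.6008 bits

U(i) = 1/4 for all i

D_KL(P||U) = Σ P(x) log₂(P(x) / (1/4))
           = Σ P(x) log₂(P(x)) + log₂(4)
           = log₂(4) - H(P)

H(P) = -Σ P(x) log₂(P(x)):
  -P(1)·log₂(P(1)) = -(0.2589)·log₂(0.2589) = 0.50473
  -P(2)·log₂(P(2)) = -(0.0099)·log₂(0.0099) = 0.06592
  -P(3)·log₂(P(3)) = -(0.5991)·log₂(0.5991) = 0.44281
  -P(4)·log₂(P(4)) = -(0.1321)·log₂(0.1321) = 0.38577
H(P) = 0.50473 + 0.06592 + 0.44281 + 0.38577 = 1.39923 bits

log₂(4) = 2.00000 bits

D_KL(P||U) = 2.00000 - 1.39923 = 0.60077 ≈ 0.6008 bits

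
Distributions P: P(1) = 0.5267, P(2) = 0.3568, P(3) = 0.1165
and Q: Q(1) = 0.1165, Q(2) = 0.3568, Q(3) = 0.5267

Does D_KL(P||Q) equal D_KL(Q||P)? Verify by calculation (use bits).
D_KL(P||Q) = 0.8929 bits, D_KL(Q||P) = 0.8929 bits. Yes — for this pair D_KL(P||Q) = D_KL(Q||P).

D_KL(P||Q) = Σ P(x) log₂(P(x)/Q(x))

Computing term by term:
  P(1)·log₂(P(1)/Q(1)) = 0.5267·log₂(0.5267/0.1165) = 1.14644
  P(2)·log₂(P(2)/Q(2)) = 0.3568·log₂(0.3568/0.3568) = 0.00000
  P(3)·log₂(P(3)/Q(3)) = 0.1165·log₂(0.1165/0.5267) = -0.25358

D_KL(P||Q) = 1.14644 + 0.00000 - 0.25358 = 0.89286 ≈ 0.8929 bits

D_KL(Q||P) = Σ Q(x) log₂(Q(x)/P(x))

Computing term by term:
  Q(1)·log₂(Q(1)/P(1)) = 0.1165·log₂(0.1165/0.5267) = -0.25358
  Q(2)·log₂(Q(2)/P(2)) = 0.3568·log₂(0.3568/0.3568) = 0.00000
  Q(3)·log₂(Q(3)/P(3)) = 0.5267·log₂(0.5267/0.1165) = 1.14644

D_KL(Q||P) = -0.25358 + 0.00000 + 1.14644 = 0.89286 ≈ 0.8929 bits

These ARE equal here. Q is P with outcomes relabeled (Q(1) = P(3), Q(3) = P(1)) by a relabeling that is its own inverse, so the two sums contain exactly the same terms in a different order. This is a special case — KL divergence is not symmetric in general: D_KL(P||Q) ≠ D_KL(Q||P) for most P, Q.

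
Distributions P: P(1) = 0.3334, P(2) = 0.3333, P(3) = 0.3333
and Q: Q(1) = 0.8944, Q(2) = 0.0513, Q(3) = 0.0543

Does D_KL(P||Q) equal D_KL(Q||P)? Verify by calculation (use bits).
D_KL(P||Q) = 1.2977 bits, D_KL(Q||P) = 0.9927 bits. No — D_KL(P||Q) ≠ D_KL(Q||P) for this pair.

D_KL(P||Q) = Σ P(x) log₂(P(x)/Q(x))

Computing term by term:
  P(1)·log₂(P(1)/Q(1)) = 0.3334·log₂(0.3334/0.8944) = -0.47465
  P(2)·log₂(P(2)/Q(2)) = 0.3333·log₂(0.3333/0.0513) = 0.89984
  P(3)·log₂(P(3)/Q(3)) = 0.3333·log₂(0.3333/0.0543) = 0.87251

D_KL(P||Q) = -0.47465 + 0.89984 + 0.87251 = 1.29770 ≈ 1.2977 bits

D_KL(Q||P) = Σ Q(x) log₂(Q(x)/P(x))

Computing term by term:
  Q(1)·log₂(Q(1)/P(1)) = 0.8944·log₂(0.8944/0.3334) = 1.27333
  Q(2)·log₂(Q(2)/P(2)) = 0.0513·log₂(0.0513/0.3333) = -0.13850
  Q(3)·log₂(Q(3)/P(3)) = 0.0543·log₂(0.0543/0.3333) = -0.14215

D_KL(Q||P) = 1.27333 - 0.13850 - 0.14215 = 0.99268 ≈ 0.9927 bits

These are NOT equal (difference: 0.3050 bits). KL divergence is asymmetric: D_KL(P||Q) ≠ D_KL(Q||P) in general.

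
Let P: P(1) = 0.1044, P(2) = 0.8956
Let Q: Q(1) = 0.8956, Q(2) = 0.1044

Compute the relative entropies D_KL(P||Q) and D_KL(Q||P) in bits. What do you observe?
D_KL(P||Q) = 2.4533 bits, D_KL(Q||P) = 2.4533 bits. The two directions give the same value here, because Q is a self-inverse relabeling of P; in general KL divergence is asymmetric.

D_KL(P||Q) = Σ P(x) log₂(P(x)/Q(x))

Computing term by term:
  P(1)·log₂(P(1)/Q(1)) = 0.1044·log₂(0.1044/0.8956) = -0.32372
  P(2)·log₂(P(2)/Q(2)) = 0.8956·log₂(0.8956/0.1044) = 2.77702

D_KL(P||Q) = -0.32372 + 2.77702 = 2.45330 ≈ 2.4533 bits

D_KL(Q||P) = Σ Q(x) log₂(Q(x)/P(x))

Computing term by term:
  Q(1)·log₂(Q(1)/P(1)) = 0.8956·log₂(0.8956/0.1044) = 2.77702
  Q(2)·log₂(Q(2)/P(2)) = 0.1044·log₂(0.1044/0.8956) = -0.32372

D_KL(Q||P) = 2.77702 - 0.32372 = 2.45330 ≈ 2.4533 bits

These ARE equal here. Q is P with outcomes relabeled (Q(1) = P(2), Q(2) = P(1)) by a relabeling that is its own inverse, so the two sums contain exactly the same terms in a different order. This is a special case — KL divergence is not symmetric in general: D_KL(P||Q) ≠ D_KL(Q||P) for most P, Q.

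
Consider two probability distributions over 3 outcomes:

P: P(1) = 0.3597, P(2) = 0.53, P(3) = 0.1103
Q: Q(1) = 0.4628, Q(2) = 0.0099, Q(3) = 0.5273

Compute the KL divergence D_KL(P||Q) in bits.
2.6637 bits

D_KL(P||Q) = Σ P(x) log₂(P(x)/Q(x))

Computing term by term:
  P(1)·log₂(P(1)/Q(1)) = 0.3597·log₂(0.3597/0.4628) = -0.13079
  P(2)·log₂(P(2)/Q(2)) = 0.53·log₂(0.53/0.0099) = 3.04348
  P(3)·log₂(P(3)/Q(3)) = 0.1103·log₂(0.1103/0.5273) = -0.24897

D_KL(P||Q) = -0.13079 + 3.04348 - 0.24897 = 2.66372 ≈ 2.6637 bits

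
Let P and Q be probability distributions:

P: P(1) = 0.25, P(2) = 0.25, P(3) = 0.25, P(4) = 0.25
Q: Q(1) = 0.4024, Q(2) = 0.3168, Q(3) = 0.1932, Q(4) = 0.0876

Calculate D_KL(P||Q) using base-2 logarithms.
0.2141 bits

D_KL(P||Q) = Σ P(x) log₂(P(x)/Q(x))

Computing term by term:
  P(1)·log₂(P(1)/Q(1)) = 0.25·log₂(0.25/0.4024) = -0.17168
  P(2)·log₂(P(2)/Q(2)) = 0.25·log₂(0.25/0.3168) = -0.08541
  P(3)·log₂(P(3)/Q(3)) = 0.25·log₂(0.25/0.1932) = 0.09296
  P(4)·log₂(P(4)/Q(4)) = 0.25·log₂(0.25/0.0876) = 0.37823

D_KL(P||Q) = -0.17168 - 0.08541 + 0.09296 + 0.37823 = 0.21410 ≈ 0.2141 bits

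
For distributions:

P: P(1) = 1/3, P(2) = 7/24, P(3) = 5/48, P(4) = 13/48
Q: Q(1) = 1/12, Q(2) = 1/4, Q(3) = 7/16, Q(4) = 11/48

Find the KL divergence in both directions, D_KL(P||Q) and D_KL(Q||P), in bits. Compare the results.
D_KL(P||Q) = 0.5811 bits, D_KL(Q||P) = 0.6283 bits. D_KL(Q||P) is larger than D_KL(P||Q) by 0.0472 bits; the two directions differ.

D_KL(P||Q) = Σ P(x) log₂(P(x)/Q(x))

Computing term by term:
  P(1)·log₂(P(1)/Q(1)) = (1/3)·log₂((1/3)/(1/12)) = 0.66667
  P(2)·log₂(P(2)/Q(2)) = (7/24)·log₂((7/24)/(1/4)) = 0.06486
  P(3)·log₂(P(3)/Q(3)) = (5/48)·log₂((5/48)/(7/16)) = -0.21567
  P(4)·log₂(P(4)/Q(4)) = (13/48)·log₂((13/48)/(11/48)) = 0.06527

D_KL(P||Q) = 0.66667 + 0.06486 - 0.21567 + 0.06527 = 0.58113 ≈ 0.5811 bits

D_KL(Q||P) = Σ Q(x) log₂(Q(x)/P(x))

Computing term by term:
  Q(1)·log₂(Q(1)/P(1)) = (1/12)·log₂((1/12)/(1/3)) = -0.16667
  Q(2)·log₂(Q(2)/P(2)) = (1/4)·log₂((1/4)/(7/24)) = -0.05560
  Q(3)·log₂(Q(3)/P(3)) = (7/16)·log₂((7/16)/(5/48)) = 0.90580
  Q(4)·log₂(Q(4)/P(4)) = (11/48)·log₂((11/48)/(13/48)) = -0.05523

D_KL(Q||P) = -0.16667 - 0.05560 + 0.90580 - 0.05523 = 0.62830 ≈ 0.6283 bits

These are NOT equal (difference: 0.0472 bits). KL divergence is asymmetric: D_KL(P||Q) ≠ D_KL(Q||P) in general.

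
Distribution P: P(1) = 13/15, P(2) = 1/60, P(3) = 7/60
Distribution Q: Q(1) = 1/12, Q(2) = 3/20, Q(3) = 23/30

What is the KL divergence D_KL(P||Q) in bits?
2.5583 bits

D_KL(P||Q) = Σ P(x) log₂(P(x)/Q(x))

Computing term by term:
  P(1)·log₂(P(1)/Q(1)) = (13/15)·log₂((13/15)/(1/12)) = 2.92804
  P(2)·log₂(P(2)/Q(2)) = (1/60)·log₂((1/60)/(3/20)) = -0.05283
  P(3)·log₂(P(3)/Q(3)) = (7/60)·log₂((7/60)/(23/30)) = -0.31689

D_KL(P||Q) = 2.92804 - 0.05283 - 0.31689 = 2.55832 ≈ 2.5583 bits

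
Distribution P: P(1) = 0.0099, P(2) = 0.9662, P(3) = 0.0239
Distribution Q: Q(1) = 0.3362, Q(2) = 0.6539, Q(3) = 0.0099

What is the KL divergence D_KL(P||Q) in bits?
0.5243 bits

D_KL(P||Q) = Σ P(x) log₂(P(x)/Q(x))

Computing term by term:
  P(1)·log₂(P(1)/Q(1)) = 0.0099·log₂(0.0099/0.3362) = -0.05035
  P(2)·log₂(P(2)/Q(2)) = 0.9662·log₂(0.9662/0.6539) = 0.54421
  P(3)·log₂(P(3)/Q(3)) = 0.0239·log₂(0.0239/0.0099) = 0.03039

D_KL(P||Q) = -0.05035 + 0.54421 + 0.03039 = 0.52425 ≈ 0.5243 bits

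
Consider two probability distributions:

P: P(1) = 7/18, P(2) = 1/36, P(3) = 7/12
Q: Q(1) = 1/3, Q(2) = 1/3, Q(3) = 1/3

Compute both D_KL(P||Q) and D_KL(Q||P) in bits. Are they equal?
D_KL(P||Q) = 0.4579 bits, D_KL(Q||P) = 0.8517 bits. No, they are not equal.

D_KL(P||Q) = Σ P(x) log₂(P(x)/Q(x))

Computing term by term:
  P(1)·log₂(P(1)/Q(1)) = (7/18)·log₂((7/18)/(1/3)) = 0.08649
  P(2)·log₂(P(2)/Q(2)) = (1/36)·log₂((1/36)/(1/3)) = -0.09958
  P(3)·log₂(P(3)/Q(3)) = (7/12)·log₂((7/12)/(1/3)) = 0.47096

D_KL(P||Q) = 0.08649 - 0.09958 + 0.47096 = 0.45787 ≈ 0.4579 bits

D_KL(Q||P) = Σ Q(x) log₂(Q(x)/P(x))

Computing term by term:
  Q(1)·log₂(Q(1)/P(1)) = (1/3)·log₂((1/3)/(7/18)) = -0.07413
  Q(2)·log₂(Q(2)/P(2)) = (1/3)·log₂((1/3)/(1/36)) = 1.19499
  Q(3)·log₂(Q(3)/P(3)) = (1/3)·log₂((1/3)/(7/12)) = -0.26912

D_KL(Q||P) = -0.07413 + 1.19499 - 0.26912 = 0.85174 ≈ 0.8517 bits

These are NOT equal (difference: 0.3938 bits). KL divergence is asymmetric: D_KL(P||Q) ≠ D_KL(Q||P) in general.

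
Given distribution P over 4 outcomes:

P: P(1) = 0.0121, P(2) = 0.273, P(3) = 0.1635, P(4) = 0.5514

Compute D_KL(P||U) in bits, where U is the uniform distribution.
0.5109 bits

U(i) = 1/4 for all i

D_KL(P||U) = Σ P(x) log₂(P(x) / (1/4))
           = Σ P(x) log₂(P(x)) + log₂(4)
           = log₂(4) - H(P)

H(P) = -Σ P(x) log₂(P(x)):
  -P(1)·log₂(P(1)) = -(0.0121)·log₂(0.0121) = 0.07706
  -P(2)·log₂(P(2)) = -(0.273)·log₂(0.273) = 0.51134
  -P(3)·log₂(P(3)) = -(0.1635)·log₂(0.1635) = 0.42717
  -P(4)·log₂(P(4)) = -(0.5514)·log₂(0.5514) = 0.47356
H(P) = 0.07706 + 0.51134 + 0.42717 + 0.47356 = 1.48913 bits

log₂(4) = 2.00000 bits

D_KL(P||U) = 2.00000 - 1.48913 = 0.51087 ≈ 0.5109 bits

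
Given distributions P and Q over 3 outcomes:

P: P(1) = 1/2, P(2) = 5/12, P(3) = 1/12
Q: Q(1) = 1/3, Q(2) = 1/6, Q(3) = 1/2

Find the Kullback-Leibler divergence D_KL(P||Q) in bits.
0.6279 bits

D_KL(P||Q) = Σ P(x) log₂(P(x)/Q(x))

Computing term by term:
  P(1)·log₂(P(1)/Q(1)) = (1/2)·log₂((1/2)/(1/3)) = 0.29248
  P(2)·log₂(P(2)/Q(2)) = (5/12)·log₂((5/12)/(1/6)) = 0.55080
  P(3)·log₂(P(3)/Q(3)) = (1/12)·log₂((1/12)/(1/2)) = -0.21541

D_KL(P||Q) = 0.29248 + 0.55080 - 0.21541 = 0.62787 ≈ 0.6279 bits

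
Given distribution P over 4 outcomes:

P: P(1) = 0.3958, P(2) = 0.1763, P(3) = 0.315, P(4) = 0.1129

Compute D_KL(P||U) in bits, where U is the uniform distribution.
0.1491 bits

U(i) = 1/4 for all i

D_KL(P||U) = Σ P(x) log₂(P(x) / (1/4))
           = Σ P(x) log₂(P(x)) + log₂(4)
           = log₂(4) - H(P)

H(P) = -Σ P(x) log₂(P(x)):
  -P(1)·log₂(P(1)) = -(0.3958)·log₂(0.3958) = 0.52925
  -P(2)·log₂(P(2)) = -(0.1763)·log₂(0.1763) = 0.44144
  -P(3)·log₂(P(3)) = -(0.315)·log₂(0.315) = 0.52497
  -P(4)·log₂(P(4)) = -(0.1129)·log₂(0.1129) = 0.35528
H(P) = 0.52925 + 0.44144 + 0.52497 + 0.35528 = 1.85094 bits

log₂(4) = 2.00000 bits

D_KL(P||U) = 2.00000 - 1.85094 = 0.14906 ≈ 0.1491 bits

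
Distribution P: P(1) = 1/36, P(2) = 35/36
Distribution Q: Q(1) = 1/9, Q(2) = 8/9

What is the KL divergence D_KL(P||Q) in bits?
0.0701 bits

D_KL(P||Q) = Σ P(x) log₂(P(x)/Q(x))

Computing term by term:
  P(1)·log₂(P(1)/Q(1)) = (1/36)·log₂((1/36)/(1/9)) = -0.05556
  P(2)·log₂(P(2)/Q(2)) = (35/36)·log₂((35/36)/(8/9)) = 0.12569

D_KL(P||Q) = -0.05556 + 0.12569 = 0.07013 ≈ 0.0701 bits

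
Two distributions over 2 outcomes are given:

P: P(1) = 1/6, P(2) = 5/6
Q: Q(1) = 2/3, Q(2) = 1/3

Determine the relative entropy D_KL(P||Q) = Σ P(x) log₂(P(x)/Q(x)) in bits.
0.7683 bits

D_KL(P||Q) = Σ P(x) log₂(P(x)/Q(x))

Computing term by term:
  P(1)·log₂(P(1)/Q(1)) = (1/6)·log₂((1/6)/(2/3)) = -0.33333
  P(2)·log₂(P(2)/Q(2)) = (5/6)·log₂((5/6)/(1/3)) = 1.10161

D_KL(P||Q) = -0.33333 + 1.10161 = 0.76828 ≈ 0.7683 bits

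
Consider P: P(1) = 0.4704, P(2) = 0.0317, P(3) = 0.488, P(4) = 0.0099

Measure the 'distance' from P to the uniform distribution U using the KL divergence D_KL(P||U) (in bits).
0.7593 bits

U(i) = 1/4 for all i

D_KL(P||U) = Σ P(x) log₂(P(x) / (1/4))
           = Σ P(x) log₂(P(x)) + log₂(4)
           = log₂(4) - H(P)

H(P) = -Σ P(x) log₂(P(x)):
  -P(1)·log₂(P(1)) = -(0.4704)·log₂(0.4704) = 0.51181
  -P(2)·log₂(P(2)) = -(0.0317)·log₂(0.0317) = 0.15785
  -P(3)·log₂(P(3)) = -(0.488)·log₂(0.488) = 0.50510
  -P(4)·log₂(P(4)) = -(0.0099)·log₂(0.0099) = 0.06592
H(P) = 0.51181 + 0.15785 + 0.50510 + 0.06592 = 1.24068 bits

log₂(4) = 2.00000 bits

D_KL(P||U) = 2.00000 - 1.24068 = 0.75932 ≈ 0.7593 bits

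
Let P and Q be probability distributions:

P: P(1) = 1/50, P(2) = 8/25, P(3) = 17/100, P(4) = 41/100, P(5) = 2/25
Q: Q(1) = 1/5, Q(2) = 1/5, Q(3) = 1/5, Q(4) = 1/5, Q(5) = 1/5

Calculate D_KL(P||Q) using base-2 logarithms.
0.4295 bits

D_KL(P||Q) = Σ P(x) log₂(P(x)/Q(x))

Computing term by term:
  P(1)·log₂(P(1)/Q(1)) = (1/50)·log₂((1/50)/(1/5)) = -0.06644
  P(2)·log₂(P(2)/Q(2)) = (8/25)·log₂((8/25)/(1/5)) = 0.21698
  P(3)·log₂(P(3)/Q(3)) = (17/100)·log₂((17/100)/(1/5)) = -0.03986
  P(4)·log₂(P(4)/Q(4)) = (41/100)·log₂((41/100)/(1/5)) = 0.42461
  P(5)·log₂(P(5)/Q(5)) = (2/25)·log₂((2/25)/(1/5)) = -0.10575

D_KL(P||Q) = -0.06644 + 0.21698 - 0.03986 + 0.42461 - 0.10575 = 0.42954 ≈ 0.4295 bits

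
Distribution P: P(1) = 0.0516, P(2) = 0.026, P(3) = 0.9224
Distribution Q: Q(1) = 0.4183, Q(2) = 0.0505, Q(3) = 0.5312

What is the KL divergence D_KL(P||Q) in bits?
0.5537 bits

D_KL(P||Q) = Σ P(x) log₂(P(x)/Q(x))

Computing term by term:
  P(1)·log₂(P(1)/Q(1)) = 0.0516·log₂(0.0516/0.4183) = -0.15579
  P(2)·log₂(P(2)/Q(2)) = 0.026·log₂(0.026/0.0505) = -0.02490
  P(3)·log₂(P(3)/Q(3)) = 0.9224·log₂(0.9224/0.5312) = 0.73436

D_KL(P||Q) = -0.15579 - 0.02490 + 0.73436 = 0.55367 ≈ 0.5537 bits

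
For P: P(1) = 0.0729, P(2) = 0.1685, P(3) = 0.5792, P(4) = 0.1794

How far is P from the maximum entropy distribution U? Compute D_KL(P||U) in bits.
0.3907 bits

U(i) = 1/4 for all i

D_KL(P||U) = Σ P(x) log₂(P(x) / (1/4))
           = Σ P(x) log₂(P(x)) + log₂(4)
           = log₂(4) - H(P)

H(P) = -Σ P(x) log₂(P(x)):
  -P(1)·log₂(P(1)) = -(0.0729)·log₂(0.0729) = 0.27541
  -P(2)·log₂(P(2)) = -(0.1685)·log₂(0.1685) = 0.43291
  -P(3)·log₂(P(3)) = -(0.5792)·log₂(0.5792) = 0.45633
  -P(4)·log₂(P(4)) = -(0.1794)·log₂(0.1794) = 0.44469
H(P) = 0.27541 + 0.43291 + 0.45633 + 0.44469 = 1.60934 bits

log₂(4) = 2.00000 bits

D_KL(P||U) = 2.00000 - 1.60934 = 0.39066 ≈ 0.3907 bits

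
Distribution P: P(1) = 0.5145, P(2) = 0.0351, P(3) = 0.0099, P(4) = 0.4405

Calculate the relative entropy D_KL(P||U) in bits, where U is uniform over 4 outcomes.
0.7502 bits

U(i) = 1/4 for all i

D_KL(P||U) = Σ P(x) log₂(P(x) / (1/4))
           = Σ P(x) log₂(P(x)) + log₂(4)
           = log₂(4) - H(P)

H(P) = -Σ P(x) log₂(P(x)):
  -P(1)·log₂(P(1)) = -(0.5145)·log₂(0.5145) = 0.49328
  -P(2)·log₂(P(2)) = -(0.0351)·log₂(0.0351) = 0.16962
  -P(3)·log₂(P(3)) = -(0.0099)·log₂(0.0099) = 0.06592
  -P(4)·log₂(P(4)) = -(0.4405)·log₂(0.4405) = 0.52102
H(P) = 0.49328 + 0.16962 + 0.06592 + 0.52102 = 1.24984 bits

log₂(4) = 2.00000 bits

D_KL(P||U) = 2.00000 - 1.24984 = 0.75016 ≈ 0.7502 bits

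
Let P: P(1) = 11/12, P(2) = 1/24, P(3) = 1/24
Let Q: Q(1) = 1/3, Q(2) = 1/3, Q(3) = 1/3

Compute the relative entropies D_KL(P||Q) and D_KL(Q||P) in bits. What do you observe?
D_KL(P||Q) = 1.0878 bits, D_KL(Q||P) = 1.5135 bits. The two directions give different values (D_KL(Q||P) exceeds D_KL(P||Q) by 0.4257 bits): KL divergence is asymmetric.

D_KL(P||Q) = Σ P(x) log₂(P(x)/Q(x))

Computing term by term:
  P(1)·log₂(P(1)/Q(1)) = (11/12)·log₂((11/12)/(1/3)) = 1.33781
  P(2)·log₂(P(2)/Q(2)) = (1/24)·log₂((1/24)/(1/3)) = -0.12500
  P(3)·log₂(P(3)/Q(3)) = (1/24)·log₂((1/24)/(1/3)) = -0.12500

D_KL(P||Q) = 1.33781 - 0.12500 - 0.12500 = 1.08781 ≈ 1.0878 bits

D_KL(Q||P) = Σ Q(x) log₂(Q(x)/P(x))

Computing term by term:
  Q(1)·log₂(Q(1)/P(1)) = (1/3)·log₂((1/3)/(11/12)) = -0.48648
  Q(2)·log₂(Q(2)/P(2)) = (1/3)·log₂((1/3)/(1/24)) = 1.00000
  Q(3)·log₂(Q(3)/P(3)) = (1/3)·log₂((1/3)/(1/24)) = 1.00000

D_KL(Q||P) = -0.48648 + 1.00000 + 1.00000 = 1.51352 ≈ 1.5135 bits

These are NOT equal (difference: 0.4257 bits). KL divergence is asymmetric: D_KL(P||Q) ≠ D_KL(Q||P) in general.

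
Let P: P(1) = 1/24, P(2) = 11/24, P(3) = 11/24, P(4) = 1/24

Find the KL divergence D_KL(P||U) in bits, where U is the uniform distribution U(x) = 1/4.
0.5862 bits

U(i) = 1/4 for all i

D_KL(P||U) = Σ P(x) log₂(P(x) / (1/4))
           = Σ P(x) log₂(P(x)) + log₂(4)
           = log₂(4) - H(P)

H(P) = -Σ P(x) log₂(P(x)):
  -P(1)·log₂(P(1)) = -(1/24)·log₂(1/24) = 0.19104
  -P(2)·log₂(P(2)) = -(11/24)·log₂(11/24) = 0.51587
  -P(3)·log₂(P(3)) = -(11/24)·log₂(11/24) = 0.51587
  -P(4)·log₂(P(4)) = -(1/24)·log₂(1/24) = 0.19104
H(P) = 0.19104 + 0.51587 + 0.51587 + 0.19104 = 1.41382 bits

log₂(4) = 2.00000 bits

D_KL(P||U) = 2.00000 - 1.41382 = 0.58618 ≈ 0.5862 bits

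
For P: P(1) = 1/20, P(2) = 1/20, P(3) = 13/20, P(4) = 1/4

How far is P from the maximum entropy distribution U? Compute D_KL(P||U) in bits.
0.6638 bits

U(i) = 1/4 for all i

D_KL(P||U) = Σ P(x) log₂(P(x) / (1/4))
           = Σ P(x) log₂(P(x)) + log₂(4)
           = log₂(4) - H(P)

H(P) = -Σ P(x) log₂(P(x)):
  -P(1)·log₂(P(1)) = -(1/20)·log₂(1/20) = 0.21610
  -P(2)·log₂(P(2)) = -(1/20)·log₂(1/20) = 0.21610
  -P(3)·log₂(P(3)) = -(13/20)·log₂(13/20) = 0.40397
  -P(4)·log₂(P(4)) = -(1/4)·log₂(1/4) = 0.50000
H(P) = 0.21610 + 0.21610 + 0.40397 + 0.50000 = 1.33617 bits

log₂(4) = 2.00000 bits

D_KL(P||U) = 2.00000 - 1.33617 = 0.66383 ≈ 0.6638 bits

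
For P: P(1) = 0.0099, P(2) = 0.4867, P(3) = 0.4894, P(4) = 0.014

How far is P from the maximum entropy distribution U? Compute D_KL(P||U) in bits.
0.8377 bits

U(i) = 1/4 for all i

D_KL(P||U) = Σ P(x) log₂(P(x) / (1/4))
           = Σ P(x) log₂(P(x)) + log₂(4)
           = log₂(4) - H(P)

H(P) = -Σ P(x) log₂(P(x)):
  -P(1)·log₂(P(1)) = -(0.0099)·log₂(0.0099) = 0.06592
  -P(2)·log₂(P(2)) = -(0.4867)·log₂(0.4867) = 0.50563
  -P(3)·log₂(P(3)) = -(0.4894)·log₂(0.4894) = 0.50453
  -P(4)·log₂(P(4)) = -(0.014)·log₂(0.014) = 0.08622
H(P) = 0.06592 + 0.50563 + 0.50453 + 0.08622 = 1.16230 bits

log₂(4) = 2.00000 bits

D_KL(P||U) = 2.00000 - 1.16230 = 0.83770 ≈ 0.8377 bits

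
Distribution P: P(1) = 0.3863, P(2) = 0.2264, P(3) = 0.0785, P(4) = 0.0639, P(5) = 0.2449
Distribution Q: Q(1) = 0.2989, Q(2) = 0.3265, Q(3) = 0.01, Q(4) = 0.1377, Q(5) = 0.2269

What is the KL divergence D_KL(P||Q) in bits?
0.2129 bits

D_KL(P||Q) = Σ P(x) log₂(P(x)/Q(x))

Computing term by term:
  P(1)·log₂(P(1)/Q(1)) = 0.3863·log₂(0.3863/0.2989) = 0.14295
  P(2)·log₂(P(2)/Q(2)) = 0.2264·log₂(0.2264/0.3265) = -0.11959
  P(3)·log₂(P(3)/Q(3)) = 0.0785·log₂(0.0785/0.01) = 0.23336
  P(4)·log₂(P(4)/Q(4)) = 0.0639·log₂(0.0639/0.1377) = -0.07078
  P(5)·log₂(P(5)/Q(5)) = 0.2449·log₂(0.2449/0.2269) = 0.02697

D_KL(P||Q) = 0.14295 - 0.11959 + 0.23336 - 0.07078 + 0.02697 = 0.21291 ≈ 0.2129 bits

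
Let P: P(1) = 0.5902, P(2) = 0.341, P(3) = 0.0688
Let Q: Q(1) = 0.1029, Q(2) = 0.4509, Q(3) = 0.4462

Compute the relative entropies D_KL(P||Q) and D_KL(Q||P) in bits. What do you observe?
D_KL(P||Q) = 1.1643 bits, D_KL(Q||P) = 1.1259 bits. The two directions give different values (D_KL(P||Q) exceeds D_KL(Q||P) by 0.0384 bits): KL divergence is asymmetric.

D_KL(P||Q) = Σ P(x) log₂(P(x)/Q(x))

Computing term by term:
  P(1)·log₂(P(1)/Q(1)) = 0.5902·log₂(0.5902/0.1029) = 1.48728
  P(2)·log₂(P(2)/Q(2)) = 0.341·log₂(0.341/0.4509) = -0.13744
  P(3)·log₂(P(3)/Q(3)) = 0.0688·log₂(0.0688/0.4462) = -0.18557

D_KL(P||Q) = 1.48728 - 0.13744 - 0.18557 = 1.16427 ≈ 1.1643 bits

D_KL(Q||P) = Σ Q(x) log₂(Q(x)/P(x))

Computing term by term:
  Q(1)·log₂(Q(1)/P(1)) = 0.1029·log₂(0.1029/0.5902) = -0.25930
  Q(2)·log₂(Q(2)/P(2)) = 0.4509·log₂(0.4509/0.341) = 0.18173
  Q(3)·log₂(Q(3)/P(3)) = 0.4462·log₂(0.4462/0.0688) = 1.20350

D_KL(Q||P) = -0.25930 + 0.18173 + 1.20350 = 1.12593 ≈ 1.1259 bits

These are NOT equal (difference: 0.0384 bits). KL divergence is asymmetric: D_KL(P||Q) ≠ D_KL(Q||P) in general.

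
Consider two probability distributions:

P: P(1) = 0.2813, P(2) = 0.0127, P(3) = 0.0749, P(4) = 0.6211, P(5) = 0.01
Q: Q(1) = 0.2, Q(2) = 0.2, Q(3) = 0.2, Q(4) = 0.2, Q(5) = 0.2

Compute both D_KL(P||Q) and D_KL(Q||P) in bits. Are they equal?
D_KL(P||Q) = 0.9540 bits, D_KL(Q||P) = 1.5178 bits. No, they are not equal.

D_KL(P||Q) = Σ P(x) log₂(P(x)/Q(x))

Computing term by term:
  P(1)·log₂(P(1)/Q(1)) = 0.2813·log₂(0.2813/0.2) = 0.13843
  P(2)·log₂(P(2)/Q(2)) = 0.0127·log₂(0.0127/0.2) = -0.05051
  P(3)·log₂(P(3)/Q(3)) = 0.0749·log₂(0.0749/0.2) = -0.10613
  P(4)·log₂(P(4)/Q(4)) = 0.6211·log₂(0.6211/0.2) = 1.01539
  P(5)·log₂(P(5)/Q(5)) = 0.01·log₂(0.01/0.2) = -0.04322

D_KL(P||Q) = 0.13843 - 0.05051 - 0.10613 + 1.01539 - 0.04322 = 0.95396 ≈ 0.9540 bits

D_KL(Q||P) = Σ Q(x) log₂(Q(x)/P(x))

Computing term by term:
  Q(1)·log₂(Q(1)/P(1)) = 0.2·log₂(0.2/0.2813) = -0.09842
  Q(2)·log₂(Q(2)/P(2)) = 0.2·log₂(0.2/0.0127) = 0.79542
  Q(3)·log₂(Q(3)/P(3)) = 0.2·log₂(0.2/0.0749) = 0.28339
  Q(4)·log₂(Q(4)/P(4)) = 0.2·log₂(0.2/0.6211) = -0.32697
  Q(5)·log₂(Q(5)/P(5)) = 0.2·log₂(0.2/0.01) = 0.86439

D_KL(Q||P) = -0.09842 + 0.79542 + 0.28339 - 0.32697 + 0.86439 = 1.51781 ≈ 1.5178 bits

These are NOT equal (difference: 0.5638 bits). KL divergence is asymmetric: D_KL(P||Q) ≠ D_KL(Q||P) in general.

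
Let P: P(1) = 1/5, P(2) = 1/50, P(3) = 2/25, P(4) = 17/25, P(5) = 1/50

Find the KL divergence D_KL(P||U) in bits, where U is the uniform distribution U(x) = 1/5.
0.9619 bits

U(i) = 1/5 for all i

D_KL(P||U) = Σ P(x) log₂(P(x) / (1/5))
           = Σ P(x) log₂(P(x)) + log₂(5)
           = log₂(5) - H(P)

H(P) = -Σ P(x) log₂(P(x)):
  -P(1)·log₂(P(1)) = -(1/5)·log₂(1/5) = 0.46439
  -P(2)·log₂(P(2)) = -(1/50)·log₂(1/50) = 0.11288
  -P(3)·log₂(P(3)) = -(2/25)·log₂(2/25) = 0.29151
  -P(4)·log₂(P(4)) = -(17/25)·log₂(17/25) = 0.37835
  -P(5)·log₂(P(5)) = -(1/50)·log₂(1/50) = 0.11288
H(P) = 0.46439 + 0.11288 + 0.29151 + 0.37835 + 0.11288 = 1.36001 bits

log₂(5) = 2.32193 bits

D_KL(P||U) = 2.32193 - 1.36001 = 0.96192 ≈ 0.9619 bits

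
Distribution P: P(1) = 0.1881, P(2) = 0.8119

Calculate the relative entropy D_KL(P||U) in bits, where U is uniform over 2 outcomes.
0.3025 bits

U(i) = 1/2 for all i

D_KL(P||U) = Σ P(x) log₂(P(x) / (1/2))
           = Σ P(x) log₂(P(x)) + log₂(2)
           = log₂(2) - H(P)

H(P) = -Σ P(x) log₂(P(x)):
  -P(1)·log₂(P(1)) = -(0.1881)·log₂(0.1881) = 0.45340
  -P(2)·log₂(P(2)) = -(0.8119)·log₂(0.8119) = 0.24408
H(P) = 0.45340 + 0.24408 = 0.69748 bits

log₂(2) = 1.00000 bits

D_KL(P||U) = 1.00000 - 0.69748 = 0.30252 ≈ 0.3025 bits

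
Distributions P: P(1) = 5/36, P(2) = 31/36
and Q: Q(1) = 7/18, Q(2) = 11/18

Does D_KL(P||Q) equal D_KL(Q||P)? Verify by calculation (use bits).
D_KL(P||Q) = 0.2197 bits, D_KL(Q||P) = 0.2753 bits. No — D_KL(P||Q) ≠ D_KL(Q||P) for this pair.

D_KL(P||Q) = Σ P(x) log₂(P(x)/Q(x))

Computing term by term:
  P(1)·log₂(P(1)/Q(1)) = (5/36)·log₂((5/36)/(7/18)) = -0.20631
  P(2)·log₂(P(2)/Q(2)) = (31/36)·log₂((31/36)/(11/18)) = 0.42605

D_KL(P||Q) = -0.20631 + 0.42605 = 0.21974 ≈ 0.2197 bits

D_KL(Q||P) = Σ Q(x) log₂(Q(x)/P(x))

Computing term by term:
  Q(1)·log₂(Q(1)/P(1)) = (7/18)·log₂((7/18)/(5/36)) = 0.57767
  Q(2)·log₂(Q(2)/P(2)) = (11/18)·log₂((11/18)/(31/36)) = -0.30236

D_KL(Q||P) = 0.57767 - 0.30236 = 0.27531 ≈ 0.2753 bits

These are NOT equal (difference: 0.0556 bits). KL divergence is asymmetric: D_KL(P||Q) ≠ D_KL(Q||P) in general.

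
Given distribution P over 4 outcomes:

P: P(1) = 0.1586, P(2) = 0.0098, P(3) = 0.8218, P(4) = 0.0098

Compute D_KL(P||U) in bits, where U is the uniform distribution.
1.2152 bits

U(i) = 1/4 for all i

D_KL(P||U) = Σ P(x) log₂(P(x) / (1/4))
           = Σ P(x) log₂(P(x)) + log₂(4)
           = log₂(4) - H(P)

H(P) = -Σ P(x) log₂(P(x)):
  -P(1)·log₂(P(1)) = -(0.1586)·log₂(0.1586) = 0.42133
  -P(2)·log₂(P(2)) = -(0.0098)·log₂(0.0098) = 0.06540
  -P(3)·log₂(P(3)) = -(0.8218)·log₂(0.8218) = 0.23269
  -P(4)·log₂(P(4)) = -(0.0098)·log₂(0.0098) = 0.06540
H(P) = 0.42133 + 0.06540 + 0.23269 + 0.06540 = 0.78482 bits

log₂(4) = 2.00000 bits

D_KL(P||U) = 2.00000 - 0.78482 = 1.21518 ≈ 1.2152 bits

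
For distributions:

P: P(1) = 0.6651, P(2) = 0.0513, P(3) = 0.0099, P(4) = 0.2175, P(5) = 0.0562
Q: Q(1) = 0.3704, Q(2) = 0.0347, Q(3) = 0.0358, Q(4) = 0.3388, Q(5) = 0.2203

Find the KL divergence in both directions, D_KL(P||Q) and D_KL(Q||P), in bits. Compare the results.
D_KL(P||Q) = 0.3224 bits, D_KL(Q||P) = 0.3848 bits. D_KL(Q||P) is larger than D_KL(P||Q) by 0.0624 bits; the two directions differ.

D_KL(P||Q) = Σ P(x) log₂(P(x)/Q(x))

Computing term by term:
  P(1)·log₂(P(1)/Q(1)) = 0.6651·log₂(0.6651/0.3704) = 0.56167
  P(2)·log₂(P(2)/Q(2)) = 0.0513·log₂(0.0513/0.0347) = 0.02893
  P(3)·log₂(P(3)/Q(3)) = 0.0099·log₂(0.0099/0.0358) = -0.01836
  P(4)·log₂(P(4)/Q(4)) = 0.2175·log₂(0.2175/0.3388) = -0.13907
  P(5)·log₂(P(5)/Q(5)) = 0.0562·log₂(0.0562/0.2203) = -0.11076

D_KL(P||Q) = 0.56167 + 0.02893 - 0.01836 - 0.13907 - 0.11076 = 0.32241 ≈ 0.3224 bits

D_KL(Q||P) = Σ Q(x) log₂(Q(x)/P(x))

Computing term by term:
  Q(1)·log₂(Q(1)/P(1)) = 0.3704·log₂(0.3704/0.6651) = -0.31280
  Q(2)·log₂(Q(2)/P(2)) = 0.0347·log₂(0.0347/0.0513) = -0.01957
  Q(3)·log₂(Q(3)/P(3)) = 0.0358·log₂(0.0358/0.0099) = 0.06639
  Q(4)·log₂(Q(4)/P(4)) = 0.3388·log₂(0.3388/0.2175) = 0.21663
  Q(5)·log₂(Q(5)/P(5)) = 0.2203·log₂(0.2203/0.0562) = 0.43417

D_KL(Q||P) = -0.31280 - 0.01957 + 0.06639 + 0.21663 + 0.43417 = 0.38482 ≈ 0.3848 bits

These are NOT equal (difference: 0.0624 bits). KL divergence is asymmetric: D_KL(P||Q) ≠ D_KL(Q||P) in general.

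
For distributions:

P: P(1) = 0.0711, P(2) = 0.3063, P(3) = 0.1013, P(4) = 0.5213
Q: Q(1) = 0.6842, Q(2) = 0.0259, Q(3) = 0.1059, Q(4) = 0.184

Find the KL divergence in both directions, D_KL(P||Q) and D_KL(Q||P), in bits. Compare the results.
D_KL(P||Q) = 1.6361 bits, D_KL(Q||P) = 1.8730 bits. D_KL(Q||P) is larger than D_KL(P||Q) by 0.2369 bits; the two directions differ.

D_KL(P||Q) = Σ P(x) log₂(P(x)/Q(x))

Computing term by term:
  P(1)·log₂(P(1)/Q(1)) = 0.0711·log₂(0.0711/0.6842) = -0.23225
  P(2)·log₂(P(2)/Q(2)) = 0.3063·log₂(0.3063/0.0259) = 1.09163
  P(3)·log₂(P(3)/Q(3)) = 0.1013·log₂(0.1013/0.1059) = -0.00649
  P(4)·log₂(P(4)/Q(4)) = 0.5213·log₂(0.5213/0.184) = 0.78321

D_KL(P||Q) = -0.23225 + 1.09163 - 0.00649 + 0.78321 = 1.63610 ≈ 1.6361 bits

D_KL(Q||P) = Σ Q(x) log₂(Q(x)/P(x))

Computing term by term:
  Q(1)·log₂(Q(1)/P(1)) = 0.6842·log₂(0.6842/0.0711) = 2.23494
  Q(2)·log₂(Q(2)/P(2)) = 0.0259·log₂(0.0259/0.3063) = -0.09231
  Q(3)·log₂(Q(3)/P(3)) = 0.1059·log₂(0.1059/0.1013) = 0.00678
  Q(4)·log₂(Q(4)/P(4)) = 0.184·log₂(0.184/0.5213) = -0.27644

D_KL(Q||P) = 2.23494 - 0.09231 + 0.00678 - 0.27644 = 1.87297 ≈ 1.8730 bits

These are NOT equal (difference: 0.2369 bits). KL divergence is asymmetric: D_KL(P||Q) ≠ D_KL(Q||P) in general.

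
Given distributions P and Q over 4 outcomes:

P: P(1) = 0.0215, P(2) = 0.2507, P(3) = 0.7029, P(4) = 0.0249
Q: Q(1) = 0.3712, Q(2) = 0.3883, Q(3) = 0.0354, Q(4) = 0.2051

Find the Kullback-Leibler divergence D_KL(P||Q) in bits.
2.7082 bits

D_KL(P||Q) = Σ P(x) log₂(P(x)/Q(x))

Computing term by term:
  P(1)·log₂(P(1)/Q(1)) = 0.0215·log₂(0.0215/0.3712) = -0.08836
  P(2)·log₂(P(2)/Q(2)) = 0.2507·log₂(0.2507/0.3883) = -0.15824
  P(3)·log₂(P(3)/Q(3)) = 0.7029·log₂(0.7029/0.0354) = 3.03055
  P(4)·log₂(P(4)/Q(4)) = 0.0249·log₂(0.0249/0.2051) = -0.07575

D_KL(P||Q) = -0.08836 - 0.15824 + 3.03055 - 0.07575 = 2.70820 ≈ 2.7082 bits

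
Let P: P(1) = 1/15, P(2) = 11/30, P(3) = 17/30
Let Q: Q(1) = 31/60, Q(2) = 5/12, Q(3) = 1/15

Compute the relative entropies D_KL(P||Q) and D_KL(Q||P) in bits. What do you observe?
D_KL(P||Q) = 1.4850 bits, D_KL(Q||P) = 1.3973 bits. The two directions give different values (D_KL(P||Q) exceeds D_KL(Q||P) by 0.0877 bits): KL divergence is asymmetric.

D_KL(P||Q) = Σ P(x) log₂(P(x)/Q(x))

Computing term by term:
  P(1)·log₂(P(1)/Q(1)) = (1/15)·log₂((1/15)/(31/60)) = -0.19695
  P(2)·log₂(P(2)/Q(2)) = (11/30)·log₂((11/30)/(5/12)) = -0.06762
  P(3)·log₂(P(3)/Q(3)) = (17/30)·log₂((17/30)/(1/15)) = 1.74956

D_KL(P||Q) = -0.19695 - 0.06762 + 1.74956 = 1.48499 ≈ 1.4850 bits

D_KL(Q||P) = Σ Q(x) log₂(Q(x)/P(x))

Computing term by term:
  Q(1)·log₂(Q(1)/P(1)) = (31/60)·log₂((31/60)/(1/15)) = 1.52633
  Q(2)·log₂(Q(2)/P(2)) = (5/12)·log₂((5/12)/(11/30)) = 0.07684
  Q(3)·log₂(Q(3)/P(3)) = (1/15)·log₂((1/15)/(17/30)) = -0.20583

D_KL(Q||P) = 1.52633 + 0.07684 - 0.20583 = 1.39734 ≈ 1.3973 bits

These are NOT equal (difference: 0.0877 bits). KL divergence is asymmetric: D_KL(P||Q) ≠ D_KL(Q||P) in general.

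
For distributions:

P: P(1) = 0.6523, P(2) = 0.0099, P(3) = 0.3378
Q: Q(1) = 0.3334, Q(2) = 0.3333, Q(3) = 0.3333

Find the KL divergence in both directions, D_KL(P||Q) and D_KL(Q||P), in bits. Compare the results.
D_KL(P||Q) = 0.5879 bits, D_KL(Q||P) = 1.3616 bits. D_KL(Q||P) is larger than D_KL(P||Q) by 0.7737 bits; the two directions differ.

D_KL(P||Q) = Σ P(x) log₂(P(x)/Q(x))

Computing term by term:
  P(1)·log₂(P(1)/Q(1)) = 0.6523·log₂(0.6523/0.3334) = 0.63161
  P(2)·log₂(P(2)/Q(2)) = 0.0099·log₂(0.0099/0.3333) = -0.05023
  P(3)·log₂(P(3)/Q(3)) = 0.3378·log₂(0.3378/0.3333) = 0.00654

D_KL(P||Q) = 0.63161 - 0.05023 + 0.00654 = 0.58792 ≈ 0.5879 bits

D_KL(Q||P) = Σ Q(x) log₂(Q(x)/P(x))

Computing term by term:
  Q(1)·log₂(Q(1)/P(1)) = 0.3334·log₂(0.3334/0.6523) = -0.32283
  Q(2)·log₂(Q(2)/P(2)) = 0.3333·log₂(0.3333/0.0099) = 1.69091
  Q(3)·log₂(Q(3)/P(3)) = 0.3333·log₂(0.3333/0.3378) = -0.00645

D_KL(Q||P) = -0.32283 + 1.69091 - 0.00645 = 1.36163 ≈ 1.3616 bits

These are NOT equal (difference: 0.7737 bits). KL divergence is asymmetric: D_KL(P||Q) ≠ D_KL(Q||P) in general.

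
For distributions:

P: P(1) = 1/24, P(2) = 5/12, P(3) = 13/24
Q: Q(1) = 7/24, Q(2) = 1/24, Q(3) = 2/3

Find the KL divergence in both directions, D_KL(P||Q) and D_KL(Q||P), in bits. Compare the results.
D_KL(P||Q) = 1.1049 bits, D_KL(Q||P) = 0.8801 bits. D_KL(P||Q) is larger than D_KL(Q||P) by 0.2248 bits; the two directions differ.

D_KL(P||Q) = Σ P(x) log₂(P(x)/Q(x))

Computing term by term:
  P(1)·log₂(P(1)/Q(1)) = (1/24)·log₂((1/24)/(7/24)) = -0.11697
  P(2)·log₂(P(2)/Q(2)) = (5/12)·log₂((5/12)/(1/24)) = 1.38414
  P(3)·log₂(P(3)/Q(3)) = (13/24)·log₂((13/24)/(2/3)) = -0.16226

D_KL(P||Q) = -0.11697 + 1.38414 - 0.16226 = 1.10491 ≈ 1.1049 bits

D_KL(Q||P) = Σ Q(x) log₂(Q(x)/P(x))

Computing term by term:
  Q(1)·log₂(Q(1)/P(1)) = (7/24)·log₂((7/24)/(1/24)) = 0.81881
  Q(2)·log₂(Q(2)/P(2)) = (1/24)·log₂((1/24)/(5/12)) = -0.13841
  Q(3)·log₂(Q(3)/P(3)) = (2/3)·log₂((2/3)/(13/24)) = 0.19971

D_KL(Q||P) = 0.81881 - 0.13841 + 0.19971 = 0.88011 ≈ 0.8801 bits

These are NOT equal (difference: 0.2248 bits). KL divergence is asymmetric: D_KL(P||Q) ≠ D_KL(Q||P) in general.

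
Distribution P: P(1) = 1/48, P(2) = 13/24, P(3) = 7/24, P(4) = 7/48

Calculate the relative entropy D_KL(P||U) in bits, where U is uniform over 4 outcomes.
0.4810 bits

U(i) = 1/4 for all i

D_KL(P||U) = Σ P(x) log₂(P(x) / (1/4))
           = Σ P(x) log₂(P(x)) + log₂(4)
           = log₂(4) - H(P)

H(P) = -Σ P(x) log₂(P(x)):
  -P(1)·log₂(P(1)) = -(1/48)·log₂(1/48) = 0.11635
  -P(2)·log₂(P(2)) = -(13/24)·log₂(13/24) = 0.47912
  -P(3)·log₂(P(3)) = -(7/24)·log₂(7/24) = 0.51847
  -P(4)·log₂(P(4)) = -(7/48)·log₂(7/48) = 0.40507
H(P) = 0.11635 + 0.47912 + 0.51847 + 0.40507 = 1.51901 bits

log₂(4) = 2.00000 bits

D_KL(P||U) = 2.00000 - 1.51901 = 0.48099 ≈ 0.4810 bits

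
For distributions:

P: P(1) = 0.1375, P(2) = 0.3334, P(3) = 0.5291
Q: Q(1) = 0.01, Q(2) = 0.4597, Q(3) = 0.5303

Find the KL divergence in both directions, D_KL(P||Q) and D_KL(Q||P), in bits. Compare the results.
D_KL(P||Q) = 0.3637 bits, D_KL(Q||P) = 0.1770 bits. D_KL(P||Q) is larger than D_KL(Q||P) by 0.1867 bits; the two directions differ.

D_KL(P||Q) = Σ P(x) log₂(P(x)/Q(x))

Computing term by term:
  P(1)·log₂(P(1)/Q(1)) = 0.1375·log₂(0.1375/0.01) = 0.51994
  P(2)·log₂(P(2)/Q(2)) = 0.3334·log₂(0.3334/0.4597) = -0.15451
  P(3)·log₂(P(3)/Q(3)) = 0.5291·log₂(0.5291/0.5303) = -0.00173

D_KL(P||Q) = 0.51994 - 0.15451 - 0.00173 = 0.36370 ≈ 0.3637 bits

D_KL(Q||P) = Σ Q(x) log₂(Q(x)/P(x))

Computing term by term:
  Q(1)·log₂(Q(1)/P(1)) = 0.01·log₂(0.01/0.1375) = -0.03781
  Q(2)·log₂(Q(2)/P(2)) = 0.4597·log₂(0.4597/0.3334) = 0.21304
  Q(3)·log₂(Q(3)/P(3)) = 0.5303·log₂(0.5303/0.5291) = 0.00173

D_KL(Q||P) = -0.03781 + 0.21304 + 0.00173 = 0.17696 ≈ 0.1770 bits

These are NOT equal (difference: 0.1867 bits). KL divergence is asymmetric: D_KL(P||Q) ≠ D_KL(Q||P) in general.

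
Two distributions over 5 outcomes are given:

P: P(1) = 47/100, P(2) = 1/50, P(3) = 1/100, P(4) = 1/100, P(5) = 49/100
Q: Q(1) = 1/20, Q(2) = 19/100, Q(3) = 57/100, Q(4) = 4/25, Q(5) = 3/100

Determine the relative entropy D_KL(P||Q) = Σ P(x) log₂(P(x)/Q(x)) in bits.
3.3306 bits

D_KL(P||Q) = Σ P(x) log₂(P(x)/Q(x))

Computing term by term:
  P(1)·log₂(P(1)/Q(1)) = (47/100)·log₂((47/100)/(1/20)) = 1.51935
  P(2)·log₂(P(2)/Q(2)) = (1/50)·log₂((1/50)/(19/100)) = -0.06496
  P(3)·log₂(P(3)/Q(3)) = (1/100)·log₂((1/100)/(57/100)) = -0.05833
  P(4)·log₂(P(4)/Q(4)) = (1/100)·log₂((1/100)/(4/25)) = -0.04000
  P(5)·log₂(P(5)/Q(5)) = (49/100)·log₂((49/100)/(3/100)) = 1.97458

D_KL(P||Q) = 1.51935 - 0.06496 - 0.05833 - 0.04000 + 1.97458 = 3.33064 ≈ 3.3306 bits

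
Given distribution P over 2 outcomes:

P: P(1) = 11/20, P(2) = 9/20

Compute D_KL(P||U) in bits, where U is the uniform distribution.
0.0072 bits

U(i) = 1/2 for all i

D_KL(P||U) = Σ P(x) log₂(P(x) / (1/2))
           = Σ P(x) log₂(P(x)) + log₂(2)
           = log₂(2) - H(P)

H(P) = -Σ P(x) log₂(P(x)):
  -P(1)·log₂(P(1)) = -(11/20)·log₂(11/20) = 0.47437
  -P(2)·log₂(P(2)) = -(9/20)·log₂(9/20) = 0.51840
H(P) = 0.47437 + 0.51840 = 0.99277 bits

log₂(2) = 1.00000 bits

D_KL(P||U) = 1.00000 - 0.99277 = 0.00723 ≈ 0.0072 bits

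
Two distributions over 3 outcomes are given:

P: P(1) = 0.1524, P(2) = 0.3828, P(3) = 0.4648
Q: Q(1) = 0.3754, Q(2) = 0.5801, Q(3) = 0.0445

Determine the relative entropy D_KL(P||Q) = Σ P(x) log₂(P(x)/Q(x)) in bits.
1.1454 bits

D_KL(P||Q) = Σ P(x) log₂(P(x)/Q(x))

Computing term by term:
  P(1)·log₂(P(1)/Q(1)) = 0.1524·log₂(0.1524/0.3754) = -0.19821
  P(2)·log₂(P(2)/Q(2)) = 0.3828·log₂(0.3828/0.5801) = -0.22957
  P(3)·log₂(P(3)/Q(3)) = 0.4648·log₂(0.4648/0.0445) = 1.57322

D_KL(P||Q) = -0.19821 - 0.22957 + 1.57322 = 1.14544 ≈ 1.1454 bits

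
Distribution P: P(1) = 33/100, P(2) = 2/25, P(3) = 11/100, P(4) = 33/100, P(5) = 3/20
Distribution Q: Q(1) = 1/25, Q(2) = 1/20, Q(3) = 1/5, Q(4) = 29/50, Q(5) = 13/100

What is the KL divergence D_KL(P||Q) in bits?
0.7265 bits

D_KL(P||Q) = Σ P(x) log₂(P(x)/Q(x))

Computing term by term:
  P(1)·log₂(P(1)/Q(1)) = (33/100)·log₂((33/100)/(1/25)) = 1.00465
  P(2)·log₂(P(2)/Q(2)) = (2/25)·log₂((2/25)/(1/20)) = 0.05425
  P(3)·log₂(P(3)/Q(3)) = (11/100)·log₂((11/100)/(1/5)) = -0.09487
  P(4)·log₂(P(4)/Q(4)) = (33/100)·log₂((33/100)/(29/50)) = -0.26848
  P(5)·log₂(P(5)/Q(5)) = (3/20)·log₂((3/20)/(13/100)) = 0.03097

D_KL(P||Q) = 1.00465 + 0.05425 - 0.09487 - 0.26848 + 0.03097 = 0.72652 ≈ 0.7265 bits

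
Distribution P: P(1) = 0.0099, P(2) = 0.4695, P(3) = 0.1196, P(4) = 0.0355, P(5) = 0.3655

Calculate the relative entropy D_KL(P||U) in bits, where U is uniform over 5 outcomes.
0.6758 bits

U(i) = 1/5 for all i

D_KL(P||U) = Σ P(x) log₂(P(x) / (1/5))
           = Σ P(x) log₂(P(x)) + log₂(5)
           = log₂(5) - H(P)

H(P) = -Σ P(x) log₂(P(x)):
  -P(1)·log₂(P(1)) = -(0.0099)·log₂(0.0099) = 0.06592
  -P(2)·log₂(P(2)) = -(0.4695)·log₂(0.4695) = 0.51213
  -P(3)·log₂(P(3)) = -(0.1196)·log₂(0.1196) = 0.36642
  -P(4)·log₂(P(4)) = -(0.0355)·log₂(0.0355) = 0.17097
  -P(5)·log₂(P(5)) = -(0.3655)·log₂(0.3655) = 0.53073
H(P) = 0.06592 + 0.51213 + 0.36642 + 0.17097 + 0.53073 = 1.64617 bits

log₂(5) = 2.32193 bits

D_KL(P||U) = 2.32193 - 1.64617 = 0.67576 ≈ 0.6758 bits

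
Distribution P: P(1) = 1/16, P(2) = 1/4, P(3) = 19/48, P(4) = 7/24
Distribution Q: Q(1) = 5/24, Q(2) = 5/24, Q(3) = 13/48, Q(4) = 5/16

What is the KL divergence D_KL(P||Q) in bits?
0.1449 bits

D_KL(P||Q) = Σ P(x) log₂(P(x)/Q(x))

Computing term by term:
  P(1)·log₂(P(1)/Q(1)) = (1/16)·log₂((1/16)/(5/24)) = -0.10856
  P(2)·log₂(P(2)/Q(2)) = (1/4)·log₂((1/4)/(5/24)) = 0.06576
  P(3)·log₂(P(3)/Q(3)) = (19/48)·log₂((19/48)/(13/48)) = 0.21671
  P(4)·log₂(P(4)/Q(4)) = (7/24)·log₂((7/24)/(5/16)) = -0.02903

D_KL(P||Q) = -0.10856 + 0.06576 + 0.21671 - 0.02903 = 0.14488 ≈ 0.1449 bits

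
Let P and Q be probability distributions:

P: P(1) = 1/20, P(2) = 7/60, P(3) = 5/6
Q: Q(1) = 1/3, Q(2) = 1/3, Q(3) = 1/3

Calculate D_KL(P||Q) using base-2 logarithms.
0.7881 bits

D_KL(P||Q) = Σ P(x) log₂(P(x)/Q(x))

Computing term by term:
  P(1)·log₂(P(1)/Q(1)) = (1/20)·log₂((1/20)/(1/3)) = -0.13685
  P(2)·log₂(P(2)/Q(2)) = (7/60)·log₂((7/60)/(1/3)) = -0.17670
  P(3)·log₂(P(3)/Q(3)) = (5/6)·log₂((5/6)/(1/3)) = 1.10161

D_KL(P||Q) = -0.13685 - 0.17670 + 1.10161 = 0.78806 ≈ 0.7881 bits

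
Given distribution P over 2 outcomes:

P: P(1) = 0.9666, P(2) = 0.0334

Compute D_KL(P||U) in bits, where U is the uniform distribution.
0.7888 bits

U(i) = 1/2 for all i

D_KL(P||U) = Σ P(x) log₂(P(x) / (1/2))
           = Σ P(x) log₂(P(x)) + log₂(2)
           = log₂(2) - H(P)

H(P) = -Σ P(x) log₂(P(x)):
  -P(1)·log₂(P(1)) = -(0.9666)·log₂(0.9666) = 0.04737
  -P(2)·log₂(P(2)) = -(0.0334)·log₂(0.0334) = 0.16379
H(P) = 0.04737 + 0.16379 = 0.21116 bits

log₂(2) = 1.00000 bits

D_KL(P||U) = 1.00000 - 0.21116 = 0.78884 ≈ 0.7888 bits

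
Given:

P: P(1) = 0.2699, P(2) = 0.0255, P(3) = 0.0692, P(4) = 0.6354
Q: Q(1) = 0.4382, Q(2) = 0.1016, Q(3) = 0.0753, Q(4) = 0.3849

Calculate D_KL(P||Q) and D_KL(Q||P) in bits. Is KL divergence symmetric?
D_KL(P||Q) = 0.2115 bits, D_KL(Q||P) = 0.2398 bits. No, KL divergence is not symmetric.

D_KL(P||Q) = Σ P(x) log₂(P(x)/Q(x))

Computing term by term:
  P(1)·log₂(P(1)/Q(1)) = 0.2699·log₂(0.2699/0.4382) = -0.18870
  P(2)·log₂(P(2)/Q(2)) = 0.0255·log₂(0.0255/0.1016) = -0.05086
  P(3)·log₂(P(3)/Q(3)) = 0.0692·log₂(0.0692/0.0753) = -0.00843
  P(4)·log₂(P(4)/Q(4)) = 0.6354·log₂(0.6354/0.3849) = 0.45951

D_KL(P||Q) = -0.18870 - 0.05086 - 0.00843 + 0.45951 = 0.21152 ≈ 0.2115 bits

D_KL(Q||P) = Σ Q(x) log₂(Q(x)/P(x))

Computing term by term:
  Q(1)·log₂(Q(1)/P(1)) = 0.4382·log₂(0.4382/0.2699) = 0.30637
  Q(2)·log₂(Q(2)/P(2)) = 0.1016·log₂(0.1016/0.0255) = 0.20262
  Q(3)·log₂(Q(3)/P(3)) = 0.0753·log₂(0.0753/0.0692) = 0.00918
  Q(4)·log₂(Q(4)/P(4)) = 0.3849·log₂(0.3849/0.6354) = -0.27835

D_KL(Q||P) = 0.30637 + 0.20262 + 0.00918 - 0.27835 = 0.23982 ≈ 0.2398 bits

These are NOT equal (difference: 0.0283 bits). KL divergence is asymmetric: D_KL(P||Q) ≠ D_KL(Q||P) in general.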